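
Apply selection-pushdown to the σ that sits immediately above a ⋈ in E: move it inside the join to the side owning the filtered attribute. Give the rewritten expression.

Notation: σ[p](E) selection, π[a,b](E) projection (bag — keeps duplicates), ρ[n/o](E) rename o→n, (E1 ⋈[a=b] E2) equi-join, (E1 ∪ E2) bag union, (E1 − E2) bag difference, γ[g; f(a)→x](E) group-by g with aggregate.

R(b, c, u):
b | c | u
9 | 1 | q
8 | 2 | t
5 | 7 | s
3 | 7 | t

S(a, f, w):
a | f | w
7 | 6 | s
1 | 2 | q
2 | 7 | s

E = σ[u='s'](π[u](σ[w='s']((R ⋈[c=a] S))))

σ filters on w, owned by the right side.
E' = σ[u='s'](π[u]((R ⋈[c=a] σ[w='s'](S))))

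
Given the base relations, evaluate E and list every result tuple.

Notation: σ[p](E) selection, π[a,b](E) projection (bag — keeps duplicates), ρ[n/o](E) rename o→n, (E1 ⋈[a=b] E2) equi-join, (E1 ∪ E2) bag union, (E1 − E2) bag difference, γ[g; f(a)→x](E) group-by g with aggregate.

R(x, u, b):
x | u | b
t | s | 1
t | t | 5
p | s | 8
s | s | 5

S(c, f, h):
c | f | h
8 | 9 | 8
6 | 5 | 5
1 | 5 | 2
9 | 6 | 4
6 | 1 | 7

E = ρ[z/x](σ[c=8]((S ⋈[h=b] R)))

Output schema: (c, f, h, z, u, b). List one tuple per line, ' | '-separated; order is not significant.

Stepwise |·|:
  S → 5
  R → 4
  (S ⋈[h=b] R) → 3
  σ[c=8]((S ⋈[h=b] R)) → 1
  ρ[z/x](σ[c=8]((S ⋈[h=b] R))) → 1

== RESULT ==
c | f | h | z | u | b
8 | 9 | 8 | p | s | 8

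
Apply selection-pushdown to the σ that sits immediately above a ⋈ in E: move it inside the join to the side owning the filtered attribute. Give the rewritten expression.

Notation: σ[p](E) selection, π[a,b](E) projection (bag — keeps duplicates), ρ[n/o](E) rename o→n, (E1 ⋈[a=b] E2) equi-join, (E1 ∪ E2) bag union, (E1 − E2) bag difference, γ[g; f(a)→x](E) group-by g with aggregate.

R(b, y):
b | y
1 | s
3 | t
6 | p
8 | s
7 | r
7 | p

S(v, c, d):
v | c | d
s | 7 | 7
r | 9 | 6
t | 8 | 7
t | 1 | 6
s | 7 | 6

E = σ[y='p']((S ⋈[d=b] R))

σ filters on y, owned by the right side.
E' = (S ⋈[d=b] σ[y='p'](R))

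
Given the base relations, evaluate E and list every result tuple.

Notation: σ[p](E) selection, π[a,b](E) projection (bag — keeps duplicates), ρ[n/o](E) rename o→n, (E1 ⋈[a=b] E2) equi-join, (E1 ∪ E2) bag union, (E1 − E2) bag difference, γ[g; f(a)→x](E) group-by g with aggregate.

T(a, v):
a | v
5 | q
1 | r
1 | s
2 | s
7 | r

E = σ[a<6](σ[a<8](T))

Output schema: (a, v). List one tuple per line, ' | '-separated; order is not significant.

Row counts bottom-up:
  T → 5
  σ[a<8](T) → 5
  σ[a<6](σ[a<8](T)) → 4

== RESULT ==
a | v
1 | r
1 | s
2 | s
5 | q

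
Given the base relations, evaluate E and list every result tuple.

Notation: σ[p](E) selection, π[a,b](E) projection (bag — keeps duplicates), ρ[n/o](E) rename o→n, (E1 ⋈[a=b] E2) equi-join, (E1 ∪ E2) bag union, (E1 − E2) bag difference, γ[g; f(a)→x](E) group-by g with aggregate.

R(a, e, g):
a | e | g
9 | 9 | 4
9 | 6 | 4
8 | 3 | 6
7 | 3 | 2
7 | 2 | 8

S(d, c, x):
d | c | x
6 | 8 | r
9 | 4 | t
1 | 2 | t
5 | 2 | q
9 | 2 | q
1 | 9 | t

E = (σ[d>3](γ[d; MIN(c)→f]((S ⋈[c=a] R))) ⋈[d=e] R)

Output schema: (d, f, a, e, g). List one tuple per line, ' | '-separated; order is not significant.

Stepwise |·|:
  S → 6
  R → 5
  (S ⋈[c=a] R) → 3
  γ[d; MIN(c)→f]((S ⋈[c=a] R)) → 2
  σ[d>3](γ[d; MIN(c)→f]((S ⋈[c=a] R))) → 1
  R → 5
  (σ[d>3](γ[d; MIN(c)→f]((S ⋈[c=a] R))) ⋈[d=e] R) → 1

== RESULT ==
d | f | a | e | g
6 | 8 | 9 | 6 | 4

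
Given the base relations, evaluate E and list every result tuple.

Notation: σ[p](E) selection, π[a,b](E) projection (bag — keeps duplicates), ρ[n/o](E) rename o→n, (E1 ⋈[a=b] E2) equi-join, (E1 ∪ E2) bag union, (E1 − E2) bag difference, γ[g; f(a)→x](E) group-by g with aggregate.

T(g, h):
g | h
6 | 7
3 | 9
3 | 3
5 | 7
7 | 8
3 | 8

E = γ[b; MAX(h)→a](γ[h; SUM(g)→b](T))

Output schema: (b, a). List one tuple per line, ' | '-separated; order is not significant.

Row counts bottom-up:
  T → 6
  γ[h; SUM(g)→b](T) → 4
  γ[b; MAX(h)→a](γ[h; SUM(g)→b](T)) → 3

== RESULT ==
b | a
3 | 9
10 | 8
11 | 7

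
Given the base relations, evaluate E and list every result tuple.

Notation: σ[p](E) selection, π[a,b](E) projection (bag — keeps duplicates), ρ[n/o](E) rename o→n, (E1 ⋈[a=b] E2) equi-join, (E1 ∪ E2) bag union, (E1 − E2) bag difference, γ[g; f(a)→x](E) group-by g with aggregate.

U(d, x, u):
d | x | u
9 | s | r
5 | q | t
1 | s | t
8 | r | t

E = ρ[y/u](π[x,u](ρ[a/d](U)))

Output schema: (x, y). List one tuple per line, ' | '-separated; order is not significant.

Per-node cardinality:
  U → 4
  ρ[a/d](U) → 4
  π[x,u](ρ[a/d](U)) → 4
  ρ[y/u](π[x,u](ρ[a/d](U))) → 4

== RESULT ==
x | y
q | t
r | t
s | r
s | t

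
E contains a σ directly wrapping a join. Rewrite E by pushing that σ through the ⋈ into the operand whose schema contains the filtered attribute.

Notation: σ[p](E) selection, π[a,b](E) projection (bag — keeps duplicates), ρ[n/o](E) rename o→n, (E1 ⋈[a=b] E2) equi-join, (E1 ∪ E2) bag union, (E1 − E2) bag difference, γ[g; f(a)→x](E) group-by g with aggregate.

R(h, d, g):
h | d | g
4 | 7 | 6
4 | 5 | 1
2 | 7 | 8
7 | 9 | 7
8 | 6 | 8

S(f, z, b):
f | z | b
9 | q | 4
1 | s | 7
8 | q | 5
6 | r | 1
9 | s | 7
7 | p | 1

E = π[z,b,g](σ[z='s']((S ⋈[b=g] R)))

σ filters on z, owned by the left side.
E' = π[z,b,g]((σ[z='s'](S) ⋈[b=g] R))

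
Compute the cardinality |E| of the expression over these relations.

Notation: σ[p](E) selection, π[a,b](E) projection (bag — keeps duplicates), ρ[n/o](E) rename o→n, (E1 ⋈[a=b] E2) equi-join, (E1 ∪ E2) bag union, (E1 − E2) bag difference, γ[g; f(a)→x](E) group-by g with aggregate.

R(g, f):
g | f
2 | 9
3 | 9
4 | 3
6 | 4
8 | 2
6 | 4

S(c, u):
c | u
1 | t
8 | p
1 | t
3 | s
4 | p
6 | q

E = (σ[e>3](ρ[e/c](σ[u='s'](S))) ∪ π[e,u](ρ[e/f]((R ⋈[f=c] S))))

Stepwise |·|:
  S → 6
  σ[u='s'](S) → 1
  ρ[e/c](σ[u='s'](S)) → 1
  σ[e>3](ρ[e/c](σ[u='s'](S))) → 0
  R → 6
  S → 6
  (R ⋈[f=c] S) → 3
  ρ[e/f]((R ⋈[f=c] S)) → 3
  π[e,u](ρ[e/f]((R ⋈[f=c] S))) → 3
  (σ[e>3](ρ[e/c](σ[u='s'](S))) ∪ π[e,u](ρ[e/f]((R ⋈[f=c] S)))) → 3

|E| = 3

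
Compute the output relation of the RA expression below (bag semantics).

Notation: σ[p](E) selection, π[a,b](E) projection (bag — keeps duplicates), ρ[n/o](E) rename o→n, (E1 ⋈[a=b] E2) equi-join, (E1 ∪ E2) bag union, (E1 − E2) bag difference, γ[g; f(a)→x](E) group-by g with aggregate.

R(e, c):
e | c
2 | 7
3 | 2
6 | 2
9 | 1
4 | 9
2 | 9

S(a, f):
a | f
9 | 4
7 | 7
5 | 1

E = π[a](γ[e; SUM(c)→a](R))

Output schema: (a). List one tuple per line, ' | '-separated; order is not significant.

Stepwise |·|:
  R → 6
  γ[e; SUM(c)→a](R) → 5
  π[a](γ[e; SUM(c)→a](R)) → 5

== RESULT ==
a
1
2
2
9
16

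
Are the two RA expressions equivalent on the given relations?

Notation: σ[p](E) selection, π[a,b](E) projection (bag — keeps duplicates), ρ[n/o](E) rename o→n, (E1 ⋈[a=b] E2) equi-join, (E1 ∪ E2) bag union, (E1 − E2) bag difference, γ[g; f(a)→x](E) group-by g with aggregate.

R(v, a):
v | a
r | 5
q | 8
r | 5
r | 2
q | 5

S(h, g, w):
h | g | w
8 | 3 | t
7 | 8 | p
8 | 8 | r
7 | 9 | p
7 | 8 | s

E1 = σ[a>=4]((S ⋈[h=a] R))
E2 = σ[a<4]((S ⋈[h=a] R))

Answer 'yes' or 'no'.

E1 per-node cardinality:
  S → 5
  R → 5
  (S ⋈[h=a] R) → 2
  σ[a>=4]((S ⋈[h=a] R)) → 2
E2 per-node cardinality:
  S → 5
  R → 5
  (S ⋈[h=a] R) → 2
  σ[a<4]((S ⋈[h=a] R)) → 0

E1 result:
h | g | w | v | a
8 | 3 | t | q | 8
8 | 8 | r | q | 8
E2 result:
h | g | w | v | a
(0 rows)
Witness: (8, 8, 'r', 'q', 8) appears 1× in E1 but 0× in E2.

no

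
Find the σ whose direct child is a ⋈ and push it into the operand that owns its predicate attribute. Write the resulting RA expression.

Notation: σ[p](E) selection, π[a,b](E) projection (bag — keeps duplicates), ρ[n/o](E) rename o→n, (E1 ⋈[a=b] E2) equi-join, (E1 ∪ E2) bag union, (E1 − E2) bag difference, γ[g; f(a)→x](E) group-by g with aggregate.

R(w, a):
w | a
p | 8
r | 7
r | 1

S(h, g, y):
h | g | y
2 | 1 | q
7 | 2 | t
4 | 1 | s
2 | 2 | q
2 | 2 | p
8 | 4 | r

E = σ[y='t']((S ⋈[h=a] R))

σ filters on y, owned by the left side.
E' = (σ[y='t'](S) ⋈[h=a] R)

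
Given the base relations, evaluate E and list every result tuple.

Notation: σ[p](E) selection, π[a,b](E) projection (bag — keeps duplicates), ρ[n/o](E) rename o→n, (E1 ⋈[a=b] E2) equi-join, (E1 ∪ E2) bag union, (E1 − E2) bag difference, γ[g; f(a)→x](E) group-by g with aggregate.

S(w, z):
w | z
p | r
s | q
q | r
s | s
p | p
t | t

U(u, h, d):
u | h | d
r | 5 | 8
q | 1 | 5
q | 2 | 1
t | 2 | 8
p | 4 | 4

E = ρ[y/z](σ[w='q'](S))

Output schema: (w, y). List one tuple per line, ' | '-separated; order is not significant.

Row counts bottom-up:
  S → 6
  σ[w='q'](S) → 1
  ρ[y/z](σ[w='q'](S)) → 1

== RESULT ==
w | y
q | r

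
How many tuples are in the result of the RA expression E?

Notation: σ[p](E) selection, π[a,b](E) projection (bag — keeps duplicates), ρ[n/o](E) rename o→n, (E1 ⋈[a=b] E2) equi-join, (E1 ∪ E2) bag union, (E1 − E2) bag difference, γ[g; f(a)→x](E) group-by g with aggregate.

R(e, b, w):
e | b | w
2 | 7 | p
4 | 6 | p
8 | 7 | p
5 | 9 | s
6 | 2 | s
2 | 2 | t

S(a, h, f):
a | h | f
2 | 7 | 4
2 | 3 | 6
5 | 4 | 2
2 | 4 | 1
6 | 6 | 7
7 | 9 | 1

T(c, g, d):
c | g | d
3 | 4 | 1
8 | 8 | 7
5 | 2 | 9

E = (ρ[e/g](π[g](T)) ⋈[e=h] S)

Subexpression sizes:
  T → 3
  π[g](T) → 3
  ρ[e/g](π[g](T)) → 3
  S → 6
  (ρ[e/g](π[g](T)) ⋈[e=h] S) → 2

|E| = 2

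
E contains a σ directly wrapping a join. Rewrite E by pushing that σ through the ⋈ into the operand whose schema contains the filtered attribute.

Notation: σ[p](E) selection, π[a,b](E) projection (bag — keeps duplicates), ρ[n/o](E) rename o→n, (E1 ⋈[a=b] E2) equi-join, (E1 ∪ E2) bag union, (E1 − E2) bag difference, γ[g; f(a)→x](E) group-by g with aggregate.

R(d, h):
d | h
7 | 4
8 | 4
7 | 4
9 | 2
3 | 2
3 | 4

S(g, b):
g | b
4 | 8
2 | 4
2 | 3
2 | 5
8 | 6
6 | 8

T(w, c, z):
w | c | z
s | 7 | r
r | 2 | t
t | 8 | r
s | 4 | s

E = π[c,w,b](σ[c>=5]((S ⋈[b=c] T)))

σ filters on c, owned by the right side.
E' = π[c,w,b]((S ⋈[b=c] σ[c>=5](T)))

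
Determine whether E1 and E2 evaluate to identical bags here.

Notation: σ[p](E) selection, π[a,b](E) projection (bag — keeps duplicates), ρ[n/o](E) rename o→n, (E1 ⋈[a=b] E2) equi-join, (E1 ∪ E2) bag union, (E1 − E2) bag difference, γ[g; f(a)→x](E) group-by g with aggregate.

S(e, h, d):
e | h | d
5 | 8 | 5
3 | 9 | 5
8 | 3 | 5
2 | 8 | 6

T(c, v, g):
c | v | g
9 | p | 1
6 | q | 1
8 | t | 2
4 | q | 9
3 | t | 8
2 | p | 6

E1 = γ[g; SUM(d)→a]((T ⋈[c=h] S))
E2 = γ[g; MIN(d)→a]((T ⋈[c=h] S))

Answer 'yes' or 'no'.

E1 row counts bottom-up:
  T → 6
  S → 4
  (T ⋈[c=h] S) → 4
  γ[g; SUM(d)→a]((T ⋈[c=h] S)) → 3
E2 row counts bottom-up:
  T → 6
  S → 4
  (T ⋈[c=h] S) → 4
  γ[g; MIN(d)→a]((T ⋈[c=h] S)) → 3

E1 result:
g | a
1 | 5
2 | 11
8 | 5
E2 result:
g | a
1 | 5
2 | 5
8 | 5
Witness: (2, 5) appears 0× in E1 but 1× in E2.

no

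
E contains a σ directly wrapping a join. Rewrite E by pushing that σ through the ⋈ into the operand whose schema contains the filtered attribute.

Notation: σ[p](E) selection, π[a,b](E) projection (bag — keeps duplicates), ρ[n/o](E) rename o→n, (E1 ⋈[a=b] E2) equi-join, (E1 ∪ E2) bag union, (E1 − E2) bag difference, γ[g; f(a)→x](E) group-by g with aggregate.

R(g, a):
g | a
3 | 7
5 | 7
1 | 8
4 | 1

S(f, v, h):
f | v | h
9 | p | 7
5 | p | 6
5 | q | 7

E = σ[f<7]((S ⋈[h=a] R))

σ filters on f, owned by the left side.
E' = (σ[f<7](S) ⋈[h=a] R)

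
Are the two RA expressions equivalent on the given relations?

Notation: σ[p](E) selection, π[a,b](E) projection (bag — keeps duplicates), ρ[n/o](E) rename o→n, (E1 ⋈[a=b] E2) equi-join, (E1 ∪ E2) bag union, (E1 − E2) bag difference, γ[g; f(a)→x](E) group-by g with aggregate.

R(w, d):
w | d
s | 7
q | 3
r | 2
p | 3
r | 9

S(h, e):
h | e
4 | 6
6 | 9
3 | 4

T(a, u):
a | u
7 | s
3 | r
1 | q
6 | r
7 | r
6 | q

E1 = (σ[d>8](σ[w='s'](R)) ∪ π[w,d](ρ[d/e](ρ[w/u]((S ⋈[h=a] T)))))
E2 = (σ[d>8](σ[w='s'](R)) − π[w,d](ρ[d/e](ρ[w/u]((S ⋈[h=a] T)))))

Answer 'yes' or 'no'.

E1 subexpression sizes:
  R → 5
  σ[w='s'](R) → 1
  σ[d>8](σ[w='s'](R)) → 0
  S → 3
  T → 6
  (S ⋈[h=a] T) → 3
  ρ[w/u]((S ⋈[h=a] T)) → 3
  ρ[d/e](ρ[w/u]((S ⋈[h=a] T))) → 3
  π[w,d](ρ[d/e](ρ[w/u]((S ⋈[h=a] T)))) → 3
  (σ[d>8](σ[w='s'](R)) ∪ π[w,d](ρ[d/e](ρ[w/u]((S ⋈[h=a] T))))) → 3
E2 subexpression sizes:
  R → 5
  σ[w='s'](R) → 1
  σ[d>8](σ[w='s'](R)) → 0
  S → 3
  T → 6
  (S ⋈[h=a] T) → 3
  ρ[w/u]((S ⋈[h=a] T)) → 3
  ρ[d/e](ρ[w/u]((S ⋈[h=a] T))) → 3
  π[w,d](ρ[d/e](ρ[w/u]((S ⋈[h=a] T)))) → 3
  (σ[d>8](σ[w='s'](R)) − π[w,d](ρ[d/e](ρ[w/u]((S ⋈[h=a] T))))) → 0

E1 result:
w | d
q | 9
r | 4
r | 9
E2 result:
w | d
(0 rows)
Witness: ('q', 9) appears 1× in E1 but 0× in E2.

no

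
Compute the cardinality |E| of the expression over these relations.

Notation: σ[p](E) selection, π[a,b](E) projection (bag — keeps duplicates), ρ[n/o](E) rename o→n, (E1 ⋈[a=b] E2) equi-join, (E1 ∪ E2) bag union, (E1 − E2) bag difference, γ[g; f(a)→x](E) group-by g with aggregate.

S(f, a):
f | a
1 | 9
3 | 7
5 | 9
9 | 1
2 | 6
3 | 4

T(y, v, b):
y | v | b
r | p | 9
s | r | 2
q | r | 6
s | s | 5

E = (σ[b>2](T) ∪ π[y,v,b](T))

Per-node cardinality:
  T → 4
  σ[b>2](T) → 3
  T → 4
  π[y,v,b](T) → 4
  (σ[b>2](T) ∪ π[y,v,b](T)) → 7

|E| = 7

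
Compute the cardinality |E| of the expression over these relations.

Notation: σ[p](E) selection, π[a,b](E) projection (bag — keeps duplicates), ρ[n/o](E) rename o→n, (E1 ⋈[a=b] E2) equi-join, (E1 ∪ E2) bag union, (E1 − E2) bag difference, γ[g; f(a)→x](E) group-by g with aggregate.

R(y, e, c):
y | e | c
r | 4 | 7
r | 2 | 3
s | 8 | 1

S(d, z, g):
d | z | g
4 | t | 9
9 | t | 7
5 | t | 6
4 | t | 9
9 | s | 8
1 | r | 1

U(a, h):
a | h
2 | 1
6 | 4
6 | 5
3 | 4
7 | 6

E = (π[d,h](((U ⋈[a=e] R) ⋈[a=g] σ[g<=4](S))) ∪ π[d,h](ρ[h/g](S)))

Subexpression sizes:
  U → 5
  R → 3
  (U ⋈[a=e] R) → 1
  S → 6
  σ[g<=4](S) → 1
  ((U ⋈[a=e] R) ⋈[a=g] σ[g<=4](S)) → 0
  π[d,h](((U ⋈[a=e] R) ⋈[a=g] σ[g<=4](S))) → 0
  S → 6
  ρ[h/g](S) → 6
  π[d,h](ρ[h/g](S)) → 6
  (π[d,h](((U ⋈[a=e] R) ⋈[a=g] σ[g<=4](S))) ∪ π[d,h](ρ[h/g](S))) → 6

|E| = 6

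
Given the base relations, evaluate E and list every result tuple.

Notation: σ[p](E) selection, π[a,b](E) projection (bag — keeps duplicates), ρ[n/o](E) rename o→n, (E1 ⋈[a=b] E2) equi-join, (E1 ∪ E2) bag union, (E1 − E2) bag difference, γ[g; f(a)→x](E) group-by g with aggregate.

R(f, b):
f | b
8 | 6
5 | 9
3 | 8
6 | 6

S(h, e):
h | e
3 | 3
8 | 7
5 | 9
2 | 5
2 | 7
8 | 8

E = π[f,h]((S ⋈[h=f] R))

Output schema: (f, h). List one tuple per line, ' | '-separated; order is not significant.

Per-node cardinality:
  S → 6
  R → 4
  (S ⋈[h=f] R) → 4
  π[f,h]((S ⋈[h=f] R)) → 4

== RESULT ==
f | h
3 | 3
5 | 5
8 | 8
8 | 8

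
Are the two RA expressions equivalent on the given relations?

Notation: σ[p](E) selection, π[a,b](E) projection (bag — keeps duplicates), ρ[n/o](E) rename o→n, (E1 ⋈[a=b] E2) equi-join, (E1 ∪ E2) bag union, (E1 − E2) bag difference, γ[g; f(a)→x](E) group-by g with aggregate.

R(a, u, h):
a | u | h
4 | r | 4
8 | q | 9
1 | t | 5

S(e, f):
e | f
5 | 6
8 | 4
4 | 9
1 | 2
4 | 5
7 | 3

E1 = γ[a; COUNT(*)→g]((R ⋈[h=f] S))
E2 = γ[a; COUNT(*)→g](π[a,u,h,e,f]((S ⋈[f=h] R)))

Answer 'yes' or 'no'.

E1 row counts bottom-up:
  R → 3
  S → 6
  (R ⋈[h=f] S) → 3
  γ[a; COUNT(*)→g]((R ⋈[h=f] S)) → 3
E2 row counts bottom-up:
  S → 6
  R → 3
  (S ⋈[f=h] R) → 3
  π[a,u,h,e,f]((S ⋈[f=h] R)) → 3
  γ[a; COUNT(*)→g](π[a,u,h,e,f]((S ⋈[f=h] R))) → 3

E1 and E2 produce the same multiset:
a | g
1 | 1
4 | 1
8 | 1

yes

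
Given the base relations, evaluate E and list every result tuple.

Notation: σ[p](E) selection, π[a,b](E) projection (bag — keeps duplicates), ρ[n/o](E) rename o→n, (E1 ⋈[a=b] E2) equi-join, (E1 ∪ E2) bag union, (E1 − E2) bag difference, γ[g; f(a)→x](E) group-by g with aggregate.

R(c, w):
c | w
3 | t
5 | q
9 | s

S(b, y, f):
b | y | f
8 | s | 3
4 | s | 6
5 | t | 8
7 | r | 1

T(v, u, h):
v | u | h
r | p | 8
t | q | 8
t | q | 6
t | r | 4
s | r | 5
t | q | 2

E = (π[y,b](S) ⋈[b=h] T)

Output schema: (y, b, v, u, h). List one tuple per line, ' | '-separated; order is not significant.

Row counts bottom-up:
  S → 4
  π[y,b](S) → 4
  T → 6
  (π[y,b](S) ⋈[b=h] T) → 4

== RESULT ==
y | b | v | u | h
s | 4 | t | r | 4
s | 8 | r | p | 8
s | 8 | t | q | 8
t | 5 | s | r | 5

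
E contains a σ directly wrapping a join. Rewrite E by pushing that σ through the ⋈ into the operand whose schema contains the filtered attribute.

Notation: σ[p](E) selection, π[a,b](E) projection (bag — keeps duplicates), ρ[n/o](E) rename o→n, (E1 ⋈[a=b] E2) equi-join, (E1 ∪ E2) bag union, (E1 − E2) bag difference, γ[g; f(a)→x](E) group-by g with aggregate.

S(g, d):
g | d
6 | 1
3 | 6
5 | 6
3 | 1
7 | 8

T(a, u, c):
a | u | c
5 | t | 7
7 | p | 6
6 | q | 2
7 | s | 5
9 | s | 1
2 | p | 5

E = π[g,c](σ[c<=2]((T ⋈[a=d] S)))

σ filters on c, owned by the left side.
E' = π[g,c]((σ[c<=2](T) ⋈[a=d] S))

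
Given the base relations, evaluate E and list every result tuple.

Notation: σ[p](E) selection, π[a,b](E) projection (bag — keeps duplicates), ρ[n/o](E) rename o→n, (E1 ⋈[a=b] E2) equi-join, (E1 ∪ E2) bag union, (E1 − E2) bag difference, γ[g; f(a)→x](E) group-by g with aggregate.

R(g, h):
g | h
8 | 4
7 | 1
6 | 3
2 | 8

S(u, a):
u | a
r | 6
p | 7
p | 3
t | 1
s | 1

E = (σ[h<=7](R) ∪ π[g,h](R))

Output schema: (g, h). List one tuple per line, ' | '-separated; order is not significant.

Subexpression sizes:
  R → 4
  σ[h<=7](R) → 3
  R → 4
  π[g,h](R) → 4
  (σ[h<=7](R) ∪ π[g,h](R)) → 7

== RESULT ==
g | h
2 | 8
6 | 3
6 | 3
7 | 1
7 | 1
8 | 4
8 | 4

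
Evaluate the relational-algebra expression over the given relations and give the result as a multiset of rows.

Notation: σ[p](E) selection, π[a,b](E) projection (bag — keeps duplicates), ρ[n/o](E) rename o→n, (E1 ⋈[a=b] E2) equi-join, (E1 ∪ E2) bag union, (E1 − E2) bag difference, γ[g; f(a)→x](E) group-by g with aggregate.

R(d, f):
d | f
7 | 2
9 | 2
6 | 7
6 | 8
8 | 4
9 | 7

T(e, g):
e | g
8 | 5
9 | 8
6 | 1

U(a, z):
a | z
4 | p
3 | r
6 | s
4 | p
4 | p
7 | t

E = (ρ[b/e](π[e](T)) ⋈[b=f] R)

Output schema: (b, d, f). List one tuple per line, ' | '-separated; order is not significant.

Per-node cardinality:
  T → 3
  π[e](T) → 3
  ρ[b/e](π[e](T)) → 3
  R → 6
  (ρ[b/e](π[e](T)) ⋈[b=f] R) → 1

== RESULT ==
b | d | f
8 | 6 | 8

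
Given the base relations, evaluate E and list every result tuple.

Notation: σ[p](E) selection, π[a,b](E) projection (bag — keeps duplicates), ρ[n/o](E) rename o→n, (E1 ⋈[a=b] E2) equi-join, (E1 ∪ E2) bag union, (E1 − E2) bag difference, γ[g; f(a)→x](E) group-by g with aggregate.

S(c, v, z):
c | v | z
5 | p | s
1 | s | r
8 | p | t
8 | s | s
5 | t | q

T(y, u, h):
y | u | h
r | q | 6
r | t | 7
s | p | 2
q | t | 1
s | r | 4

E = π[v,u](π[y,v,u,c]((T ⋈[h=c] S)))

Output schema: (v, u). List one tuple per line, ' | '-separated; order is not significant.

Per-node cardinality:
  T → 5
  S → 5
  (T ⋈[h=c] S) → 1
  π[y,v,u,c]((T ⋈[h=c] S)) → 1
  π[v,u](π[y,v,u,c]((T ⋈[h=c] S))) → 1

== RESULT ==
v | u
s | t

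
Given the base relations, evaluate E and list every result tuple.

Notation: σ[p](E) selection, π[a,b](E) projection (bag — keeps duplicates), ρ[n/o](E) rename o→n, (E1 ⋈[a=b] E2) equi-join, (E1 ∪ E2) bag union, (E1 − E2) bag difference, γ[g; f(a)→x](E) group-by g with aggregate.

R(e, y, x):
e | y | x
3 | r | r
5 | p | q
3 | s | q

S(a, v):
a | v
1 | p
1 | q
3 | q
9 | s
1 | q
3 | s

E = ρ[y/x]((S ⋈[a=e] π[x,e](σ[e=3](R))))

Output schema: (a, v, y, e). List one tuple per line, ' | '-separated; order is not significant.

Per-node cardinality:
  S → 6
  R → 3
  σ[e=3](R) → 2
  π[x,e](σ[e=3](R)) → 2
  (S ⋈[a=e] π[x,e](σ[e=3](R))) → 4
  ρ[y/x]((S ⋈[a=e] π[x,e](σ[e=3](R)))) → 4

== RESULT ==
a | v | y | e
3 | q | q | 3
3 | q | r | 3
3 | s | q | 3
3 | s | r | 3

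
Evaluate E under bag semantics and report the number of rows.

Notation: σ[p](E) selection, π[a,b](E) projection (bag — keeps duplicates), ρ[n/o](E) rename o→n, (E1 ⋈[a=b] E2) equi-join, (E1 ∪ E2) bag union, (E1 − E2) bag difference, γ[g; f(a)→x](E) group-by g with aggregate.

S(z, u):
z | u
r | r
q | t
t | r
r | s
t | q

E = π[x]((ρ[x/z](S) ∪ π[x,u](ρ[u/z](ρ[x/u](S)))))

Per-node cardinality:
  S → 5
  ρ[x/z](S) → 5
  S → 5
  ρ[x/u](S) → 5
  ρ[u/z](ρ[x/u](S)) → 5
  π[x,u](ρ[u/z](ρ[x/u](S))) → 5
  (ρ[x/z](S) ∪ π[x,u](ρ[u/z](ρ[x/u](S)))) → 10
  π[x]((ρ[x/z](S) ∪ π[x,u](ρ[u/z](ρ[x/u](S))))) → 10

|E| = 10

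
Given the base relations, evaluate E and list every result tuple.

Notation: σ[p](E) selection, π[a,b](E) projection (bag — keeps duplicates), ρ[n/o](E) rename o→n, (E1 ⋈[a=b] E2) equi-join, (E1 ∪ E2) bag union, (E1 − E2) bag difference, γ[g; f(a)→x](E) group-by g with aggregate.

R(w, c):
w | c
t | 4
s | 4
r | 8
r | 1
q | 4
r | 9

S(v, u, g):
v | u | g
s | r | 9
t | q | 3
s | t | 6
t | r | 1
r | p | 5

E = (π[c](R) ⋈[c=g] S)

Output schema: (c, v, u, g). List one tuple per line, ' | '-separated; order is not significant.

Subexpression sizes:
  R → 6
  π[c](R) → 6
  S → 5
  (π[c](R) ⋈[c=g] S) → 2

== RESULT ==
c | v | u | g
1 | t | r | 1
9 | s | r | 9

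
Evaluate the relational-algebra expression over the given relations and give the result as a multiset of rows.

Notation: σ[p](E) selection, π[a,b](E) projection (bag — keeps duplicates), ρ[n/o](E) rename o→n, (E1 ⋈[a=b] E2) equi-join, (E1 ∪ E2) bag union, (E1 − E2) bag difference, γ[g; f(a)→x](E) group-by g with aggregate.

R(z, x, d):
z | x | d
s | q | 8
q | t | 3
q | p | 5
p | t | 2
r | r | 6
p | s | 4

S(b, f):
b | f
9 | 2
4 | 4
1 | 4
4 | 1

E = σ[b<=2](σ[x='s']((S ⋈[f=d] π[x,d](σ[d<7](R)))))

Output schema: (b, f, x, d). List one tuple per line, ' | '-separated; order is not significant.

Per-node cardinality:
  S → 4
  R → 6
  σ[d<7](R) → 5
  π[x,d](σ[d<7](R)) → 5
  (S ⋈[f=d] π[x,d](σ[d<7](R))) → 3
  σ[x='s']((S ⋈[f=d] π[x,d](σ[d<7](R)))) → 2
  σ[b<=2](σ[x='s']((S ⋈[f=d] π[x,d](σ[d<7](R))))) → 1

== RESULT ==
b | f | x | d
1 | 4 | s | 4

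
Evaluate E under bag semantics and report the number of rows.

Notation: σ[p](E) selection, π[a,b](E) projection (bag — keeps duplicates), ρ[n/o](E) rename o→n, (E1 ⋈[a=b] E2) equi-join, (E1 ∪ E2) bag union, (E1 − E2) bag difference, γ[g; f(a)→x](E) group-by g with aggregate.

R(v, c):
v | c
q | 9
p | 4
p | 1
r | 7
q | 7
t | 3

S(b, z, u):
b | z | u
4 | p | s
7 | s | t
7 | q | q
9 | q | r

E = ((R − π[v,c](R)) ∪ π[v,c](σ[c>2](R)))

Row counts bottom-up:
  R → 6
  R → 6
  π[v,c](R) → 6
  (R − π[v,c](R)) → 0
  R → 6
  σ[c>2](R) → 5
  π[v,c](σ[c>2](R)) → 5
  ((R − π[v,c](R)) ∪ π[v,c](σ[c>2](R))) → 5

|E| = 5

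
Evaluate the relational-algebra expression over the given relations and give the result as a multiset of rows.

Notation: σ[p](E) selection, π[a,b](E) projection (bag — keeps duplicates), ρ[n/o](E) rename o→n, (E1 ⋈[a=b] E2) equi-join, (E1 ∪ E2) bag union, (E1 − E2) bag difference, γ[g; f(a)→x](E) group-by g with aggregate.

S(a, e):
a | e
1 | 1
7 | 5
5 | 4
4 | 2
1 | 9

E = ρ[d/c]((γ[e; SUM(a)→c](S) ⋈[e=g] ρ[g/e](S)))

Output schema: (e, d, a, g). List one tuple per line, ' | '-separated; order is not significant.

Per-node cardinality:
  S → 5
  γ[e; SUM(a)→c](S) → 5
  S → 5
  ρ[g/e](S) → 5
  (γ[e; SUM(a)→c](S) ⋈[e=g] ρ[g/e](S)) → 5
  ρ[d/c]((γ[e; SUM(a)→c](S) ⋈[e=g] ρ[g/e](S))) → 5

== RESULT ==
e | d | a | g
1 | 1 | 1 | 1
2 | 4 | 4 | 2
4 | 5 | 5 | 4
5 | 7 | 7 | 5
9 | 1 | 1 | 9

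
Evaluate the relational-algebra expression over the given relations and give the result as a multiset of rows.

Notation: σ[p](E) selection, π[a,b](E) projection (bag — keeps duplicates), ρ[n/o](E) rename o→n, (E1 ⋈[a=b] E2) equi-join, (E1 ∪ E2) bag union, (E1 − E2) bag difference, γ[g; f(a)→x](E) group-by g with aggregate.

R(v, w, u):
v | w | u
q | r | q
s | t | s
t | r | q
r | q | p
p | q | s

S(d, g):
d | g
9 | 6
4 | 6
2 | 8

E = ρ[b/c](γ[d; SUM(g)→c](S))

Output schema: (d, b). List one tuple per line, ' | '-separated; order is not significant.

Subexpression sizes:
  S → 3
  γ[d; SUM(g)→c](S) → 3
  ρ[b/c](γ[d; SUM(g)→c](S)) → 3

== RESULT ==
d | b
2 | 8
4 | 6
9 | 6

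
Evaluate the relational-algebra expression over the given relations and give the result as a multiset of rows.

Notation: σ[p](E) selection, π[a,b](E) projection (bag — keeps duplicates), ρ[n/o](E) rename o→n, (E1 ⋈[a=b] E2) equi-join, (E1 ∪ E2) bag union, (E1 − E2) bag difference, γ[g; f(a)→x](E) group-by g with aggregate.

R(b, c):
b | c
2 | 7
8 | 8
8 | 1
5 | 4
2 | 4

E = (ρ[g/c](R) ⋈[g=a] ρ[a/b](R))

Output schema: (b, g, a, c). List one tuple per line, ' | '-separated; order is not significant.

Subexpression sizes:
  R → 5
  ρ[g/c](R) → 5
  R → 5
  ρ[a/b](R) → 5
  (ρ[g/c](R) ⋈[g=a] ρ[a/b](R)) → 2

== RESULT ==
b | g | a | c
8 | 8 | 8 | 1
8 | 8 | 8 | 8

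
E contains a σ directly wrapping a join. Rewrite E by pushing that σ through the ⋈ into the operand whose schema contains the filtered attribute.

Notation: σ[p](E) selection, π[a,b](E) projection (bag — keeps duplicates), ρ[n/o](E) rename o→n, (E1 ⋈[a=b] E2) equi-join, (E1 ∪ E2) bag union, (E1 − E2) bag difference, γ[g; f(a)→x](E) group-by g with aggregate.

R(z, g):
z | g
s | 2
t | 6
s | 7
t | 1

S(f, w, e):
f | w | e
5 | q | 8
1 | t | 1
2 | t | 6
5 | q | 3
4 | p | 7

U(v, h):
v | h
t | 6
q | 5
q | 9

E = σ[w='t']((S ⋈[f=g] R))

σ filters on w, owned by the left side.
E' = (σ[w='t'](S) ⋈[f=g] R)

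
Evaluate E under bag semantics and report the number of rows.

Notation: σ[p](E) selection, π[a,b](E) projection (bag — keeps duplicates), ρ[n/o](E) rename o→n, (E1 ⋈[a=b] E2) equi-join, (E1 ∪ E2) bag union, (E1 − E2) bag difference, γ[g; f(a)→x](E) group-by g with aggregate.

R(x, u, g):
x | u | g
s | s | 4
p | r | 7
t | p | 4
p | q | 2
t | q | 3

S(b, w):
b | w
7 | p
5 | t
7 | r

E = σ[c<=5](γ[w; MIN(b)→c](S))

Per-node cardinality:
  S → 3
  γ[w; MIN(b)→c](S) → 3
  σ[c<=5](γ[w; MIN(b)→c](S)) → 1

|E| = 1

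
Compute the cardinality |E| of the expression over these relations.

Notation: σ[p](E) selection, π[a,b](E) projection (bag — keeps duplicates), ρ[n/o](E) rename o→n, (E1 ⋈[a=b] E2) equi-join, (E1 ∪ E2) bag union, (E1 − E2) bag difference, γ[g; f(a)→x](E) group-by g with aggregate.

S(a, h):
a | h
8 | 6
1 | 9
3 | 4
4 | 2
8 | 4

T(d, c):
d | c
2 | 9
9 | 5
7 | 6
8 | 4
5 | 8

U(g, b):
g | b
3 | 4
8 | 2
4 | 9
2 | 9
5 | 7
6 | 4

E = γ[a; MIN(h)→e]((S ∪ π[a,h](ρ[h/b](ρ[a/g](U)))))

Stepwise |·|:
  S → 5
  U → 6
  ρ[a/g](U) → 6
  ρ[h/b](ρ[a/g](U)) → 6
  π[a,h](ρ[h/b](ρ[a/g](U))) → 6
  (S ∪ π[a,h](ρ[h/b](ρ[a/g](U)))) → 11
  γ[a; MIN(h)→e]((S ∪ π[a,h](ρ[h/b](ρ[a/g](U))))) → 7

|E| = 7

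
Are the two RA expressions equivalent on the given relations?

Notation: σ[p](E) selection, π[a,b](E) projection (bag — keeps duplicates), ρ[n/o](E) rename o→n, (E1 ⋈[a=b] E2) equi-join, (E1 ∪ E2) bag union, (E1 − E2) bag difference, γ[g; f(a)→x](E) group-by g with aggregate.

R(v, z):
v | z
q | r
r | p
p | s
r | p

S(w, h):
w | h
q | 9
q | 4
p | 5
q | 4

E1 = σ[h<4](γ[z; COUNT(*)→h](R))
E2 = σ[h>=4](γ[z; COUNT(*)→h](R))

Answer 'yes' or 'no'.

E1 per-node cardinality:
  R → 4
  γ[z; COUNT(*)→h](R) → 3
  σ[h<4](γ[z; COUNT(*)→h](R)) → 3
E2 per-node cardinality:
  R → 4
  γ[z; COUNT(*)→h](R) → 3
  σ[h>=4](γ[z; COUNT(*)→h](R)) → 0

E1 result:
z | h
p | 2
r | 1
s | 1
E2 result:
z | h
(0 rows)
Witness: ('r', 1) appears 1× in E1 but 0× in E2.

no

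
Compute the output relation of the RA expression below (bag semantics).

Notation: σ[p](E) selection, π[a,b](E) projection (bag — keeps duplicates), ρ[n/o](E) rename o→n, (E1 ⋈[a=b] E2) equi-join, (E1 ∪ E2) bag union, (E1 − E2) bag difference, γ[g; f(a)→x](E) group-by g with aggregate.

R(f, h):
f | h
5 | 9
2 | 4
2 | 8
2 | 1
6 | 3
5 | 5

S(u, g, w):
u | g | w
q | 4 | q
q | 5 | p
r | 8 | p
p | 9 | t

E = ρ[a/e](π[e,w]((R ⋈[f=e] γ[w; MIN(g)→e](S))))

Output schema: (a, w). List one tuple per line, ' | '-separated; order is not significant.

Stepwise |·|:
  R → 6
  S → 4
  γ[w; MIN(g)→e](S) → 3
  (R ⋈[f=e] γ[w; MIN(g)→e](S)) → 2
  π[e,w]((R ⋈[f=e] γ[w; MIN(g)→e](S))) → 2
  ρ[a/e](π[e,w]((R ⋈[f=e] γ[w; MIN(g)→e](S)))) → 2

== RESULT ==
a | w
5 | p
5 | p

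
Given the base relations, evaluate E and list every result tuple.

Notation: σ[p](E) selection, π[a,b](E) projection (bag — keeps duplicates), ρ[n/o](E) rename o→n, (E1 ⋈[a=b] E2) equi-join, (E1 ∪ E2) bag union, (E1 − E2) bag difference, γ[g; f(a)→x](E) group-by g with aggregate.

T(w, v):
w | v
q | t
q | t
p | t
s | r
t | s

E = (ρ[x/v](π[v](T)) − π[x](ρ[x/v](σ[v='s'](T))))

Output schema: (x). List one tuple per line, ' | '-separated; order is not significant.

Stepwise |·|:
  T → 5
  π[v](T) → 5
  ρ[x/v](π[v](T)) → 5
  T → 5
  σ[v='s'](T) → 1
  ρ[x/v](σ[v='s'](T)) → 1
  π[x](ρ[x/v](σ[v='s'](T))) → 1
  (ρ[x/v](π[v](T)) − π[x](ρ[x/v](σ[v='s'](T)))) → 4

== RESULT ==
x
r
t
t
t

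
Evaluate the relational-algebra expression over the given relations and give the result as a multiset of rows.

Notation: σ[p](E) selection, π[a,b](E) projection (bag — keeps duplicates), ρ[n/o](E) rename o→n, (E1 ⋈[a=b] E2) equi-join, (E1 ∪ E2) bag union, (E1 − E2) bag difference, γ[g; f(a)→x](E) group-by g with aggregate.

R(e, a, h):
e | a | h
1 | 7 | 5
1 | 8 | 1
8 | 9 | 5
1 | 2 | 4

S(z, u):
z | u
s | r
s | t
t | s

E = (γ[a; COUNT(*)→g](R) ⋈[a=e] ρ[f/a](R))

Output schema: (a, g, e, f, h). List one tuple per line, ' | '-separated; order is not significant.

Per-node cardinality:
  R → 4
  γ[a; COUNT(*)→g](R) → 4
  R → 4
  ρ[f/a](R) → 4
  (γ[a; COUNT(*)→g](R) ⋈[a=e] ρ[f/a](R)) → 1

== RESULT ==
a | g | e | f | h
8 | 1 | 8 | 9 | 5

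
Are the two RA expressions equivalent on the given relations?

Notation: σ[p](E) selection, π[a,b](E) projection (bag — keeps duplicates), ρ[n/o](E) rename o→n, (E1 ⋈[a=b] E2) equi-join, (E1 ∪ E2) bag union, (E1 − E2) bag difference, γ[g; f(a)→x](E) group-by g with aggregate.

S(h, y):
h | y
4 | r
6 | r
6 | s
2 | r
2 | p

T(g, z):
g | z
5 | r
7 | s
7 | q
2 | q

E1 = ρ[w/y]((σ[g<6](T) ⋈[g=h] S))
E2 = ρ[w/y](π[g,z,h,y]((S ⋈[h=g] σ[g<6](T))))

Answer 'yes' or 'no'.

E1 row counts bottom-up:
  T → 4
  σ[g<6](T) → 2
  S → 5
  (σ[g<6](T) ⋈[g=h] S) → 2
  ρ[w/y]((σ[g<6](T) ⋈[g=h] S)) → 2
E2 row counts bottom-up:
  S → 5
  T → 4
  σ[g<6](T) → 2
  (S ⋈[h=g] σ[g<6](T)) → 2
  π[g,z,h,y]((S ⋈[h=g] σ[g<6](T))) → 2
  ρ[w/y](π[g,z,h,y]((S ⋈[h=g] σ[g<6](T)))) → 2

E1 and E2 produce the same multiset:
g | z | h | w
2 | q | 2 | p
2 | q | 2 | r

yes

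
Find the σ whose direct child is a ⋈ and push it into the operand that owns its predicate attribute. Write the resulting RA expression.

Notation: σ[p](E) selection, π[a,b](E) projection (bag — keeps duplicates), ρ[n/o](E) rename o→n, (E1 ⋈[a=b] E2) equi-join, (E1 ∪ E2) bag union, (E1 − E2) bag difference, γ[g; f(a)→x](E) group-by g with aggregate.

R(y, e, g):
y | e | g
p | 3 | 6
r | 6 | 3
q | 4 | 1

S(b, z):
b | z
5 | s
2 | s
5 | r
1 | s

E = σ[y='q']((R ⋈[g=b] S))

σ filters on y, owned by the left side.
E' = (σ[y='q'](R) ⋈[g=b] S)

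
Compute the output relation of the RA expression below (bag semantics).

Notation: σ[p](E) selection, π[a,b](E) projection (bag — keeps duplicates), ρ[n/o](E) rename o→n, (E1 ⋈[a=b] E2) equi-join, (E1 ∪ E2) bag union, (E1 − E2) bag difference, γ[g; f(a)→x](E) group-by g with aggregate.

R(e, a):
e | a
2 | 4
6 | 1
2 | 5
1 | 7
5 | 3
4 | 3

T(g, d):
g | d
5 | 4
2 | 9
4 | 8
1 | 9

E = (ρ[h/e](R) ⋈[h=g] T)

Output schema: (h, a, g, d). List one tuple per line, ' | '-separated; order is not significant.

Stepwise |·|:
  R → 6
  ρ[h/e](R) → 6
  T → 4
  (ρ[h/e](R) ⋈[h=g] T) → 5

== RESULT ==
h | a | g | d
1 | 7 | 1 | 9
2 | 4 | 2 | 9
2 | 5 | 2 | 9
4 | 3 | 4 | 8
5 | 3 | 5 | 4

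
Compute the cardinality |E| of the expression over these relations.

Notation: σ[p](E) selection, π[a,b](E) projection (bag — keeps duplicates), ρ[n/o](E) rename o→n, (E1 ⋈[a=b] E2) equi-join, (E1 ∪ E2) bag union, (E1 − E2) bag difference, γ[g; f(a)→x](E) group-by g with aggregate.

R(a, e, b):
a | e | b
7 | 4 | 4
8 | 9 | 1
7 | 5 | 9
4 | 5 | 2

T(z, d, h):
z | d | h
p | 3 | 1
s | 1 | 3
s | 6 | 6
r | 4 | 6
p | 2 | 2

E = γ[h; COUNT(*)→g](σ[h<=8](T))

Row counts bottom-up:
  T → 5
  σ[h<=8](T) → 5
  γ[h; COUNT(*)→g](σ[h<=8](T)) → 4

|E| = 4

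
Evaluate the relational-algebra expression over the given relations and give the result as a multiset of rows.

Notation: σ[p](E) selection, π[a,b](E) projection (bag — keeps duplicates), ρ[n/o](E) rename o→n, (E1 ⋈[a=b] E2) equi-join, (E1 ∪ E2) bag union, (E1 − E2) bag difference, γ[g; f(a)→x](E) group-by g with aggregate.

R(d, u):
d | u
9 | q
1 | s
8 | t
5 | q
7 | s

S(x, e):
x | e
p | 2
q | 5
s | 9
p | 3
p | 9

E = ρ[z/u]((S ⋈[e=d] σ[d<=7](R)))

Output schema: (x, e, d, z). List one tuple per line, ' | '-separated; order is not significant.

Stepwise |·|:
  S → 5
  R → 5
  σ[d<=7](R) → 3
  (S ⋈[e=d] σ[d<=7](R)) → 1
  ρ[z/u]((S ⋈[e=d] σ[d<=7](R))) → 1

== RESULT ==
x | e | d | z
q | 5 | 5 | q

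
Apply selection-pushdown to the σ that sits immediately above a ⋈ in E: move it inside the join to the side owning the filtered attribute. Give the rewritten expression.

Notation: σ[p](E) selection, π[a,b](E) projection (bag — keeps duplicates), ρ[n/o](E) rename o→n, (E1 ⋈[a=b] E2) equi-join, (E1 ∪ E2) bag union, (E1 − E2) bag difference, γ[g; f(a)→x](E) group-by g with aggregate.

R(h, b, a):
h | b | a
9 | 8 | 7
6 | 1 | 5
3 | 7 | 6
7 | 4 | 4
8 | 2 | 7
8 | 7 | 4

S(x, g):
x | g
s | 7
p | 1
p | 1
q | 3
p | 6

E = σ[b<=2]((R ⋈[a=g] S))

σ filters on b, owned by the left side.
E' = (σ[b<=2](R) ⋈[a=g] S)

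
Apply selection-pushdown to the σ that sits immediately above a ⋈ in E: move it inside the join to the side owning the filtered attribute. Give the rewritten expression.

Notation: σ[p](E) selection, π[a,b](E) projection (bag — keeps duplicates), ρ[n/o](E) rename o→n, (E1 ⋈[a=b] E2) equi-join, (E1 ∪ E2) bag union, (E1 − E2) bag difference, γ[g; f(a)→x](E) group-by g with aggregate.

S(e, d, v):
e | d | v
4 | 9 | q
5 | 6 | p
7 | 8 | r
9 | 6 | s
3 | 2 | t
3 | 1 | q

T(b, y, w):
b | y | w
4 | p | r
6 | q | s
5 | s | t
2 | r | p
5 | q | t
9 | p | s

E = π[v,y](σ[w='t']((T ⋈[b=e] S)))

σ filters on w, owned by the left side.
E' = π[v,y]((σ[w='t'](T) ⋈[b=e] S))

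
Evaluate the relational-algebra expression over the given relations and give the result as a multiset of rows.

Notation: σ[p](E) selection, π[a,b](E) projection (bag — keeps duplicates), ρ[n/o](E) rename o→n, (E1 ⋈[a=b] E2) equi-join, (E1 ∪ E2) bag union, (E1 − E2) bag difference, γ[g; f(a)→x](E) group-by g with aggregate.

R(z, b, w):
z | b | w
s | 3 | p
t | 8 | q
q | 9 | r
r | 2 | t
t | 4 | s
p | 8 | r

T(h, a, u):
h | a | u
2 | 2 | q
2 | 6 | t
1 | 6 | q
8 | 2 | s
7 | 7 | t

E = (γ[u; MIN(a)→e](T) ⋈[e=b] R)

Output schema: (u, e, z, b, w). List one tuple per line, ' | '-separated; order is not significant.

Stepwise |·|:
  T → 5
  γ[u; MIN(a)→e](T) → 3
  R → 6
  (γ[u; MIN(a)→e](T) ⋈[e=b] R) → 2

== RESULT ==
u | e | z | b | w
q | 2 | r | 2 | t
s | 2 | r | 2 | t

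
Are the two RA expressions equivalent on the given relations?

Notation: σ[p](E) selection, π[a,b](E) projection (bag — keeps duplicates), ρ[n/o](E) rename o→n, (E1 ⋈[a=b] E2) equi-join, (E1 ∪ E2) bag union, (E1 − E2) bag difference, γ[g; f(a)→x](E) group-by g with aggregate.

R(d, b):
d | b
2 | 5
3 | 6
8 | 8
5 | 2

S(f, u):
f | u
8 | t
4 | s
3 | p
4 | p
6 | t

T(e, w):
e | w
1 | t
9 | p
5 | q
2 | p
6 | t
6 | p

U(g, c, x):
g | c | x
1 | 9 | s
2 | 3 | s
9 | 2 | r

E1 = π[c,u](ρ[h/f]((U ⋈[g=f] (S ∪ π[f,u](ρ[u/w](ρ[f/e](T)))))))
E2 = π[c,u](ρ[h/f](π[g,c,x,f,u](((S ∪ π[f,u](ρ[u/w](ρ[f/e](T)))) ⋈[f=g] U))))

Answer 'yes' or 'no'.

E1 stepwise |·|:
  U → 3
  S → 5
  T → 6
  ρ[f/e](T) → 6
  ρ[u/w](ρ[f/e](T)) → 6
  π[f,u](ρ[u/w](ρ[f/e](T))) → 6
  (S ∪ π[f,u](ρ[u/w](ρ[f/e](T)))) → 11
  (U ⋈[g=f] (S ∪ π[f,u](ρ[u/w](ρ[f/e](T))))) → 3
  ρ[h/f]((U ⋈[g=f] (S ∪ π[f,u](ρ[u/w](ρ[f/e](T)))))) → 3
  π[c,u](ρ[h/f]((U ⋈[g=f] (S ∪ π[f,u](ρ[u/w](ρ[f/e](T))))))) → 3
E2 stepwise |·|:
  S → 5
  T → 6
  ρ[f/e](T) → 6
  ρ[u/w](ρ[f/e](T)) → 6
  π[f,u](ρ[u/w](ρ[f/e](T))) → 6
  (S ∪ π[f,u](ρ[u/w](ρ[f/e](T)))) → 11
  U → 3
  ((S ∪ π[f,u](ρ[u/w](ρ[f/e](T)))) ⋈[f=g] U) → 3
  π[g,c,x,f,u](((S ∪ π[f,u](ρ[u/w](ρ[f/e](T)))) ⋈[f=g] U)) → 3
  ρ[h/f](π[g,c,x,f,u](((S ∪ π[f,u](ρ[u/w](ρ[f/e](T)))) ⋈[f=g] U))) → 3
  π[c,u](ρ[h/f](π[g,c,x,f,u](((S ∪ π[f,u](ρ[u/w](ρ[f/e](T)))) ⋈[f=g] U)))) → 3

E1 and E2 produce the same multiset:
c | u
2 | p
3 | p
9 | t

yes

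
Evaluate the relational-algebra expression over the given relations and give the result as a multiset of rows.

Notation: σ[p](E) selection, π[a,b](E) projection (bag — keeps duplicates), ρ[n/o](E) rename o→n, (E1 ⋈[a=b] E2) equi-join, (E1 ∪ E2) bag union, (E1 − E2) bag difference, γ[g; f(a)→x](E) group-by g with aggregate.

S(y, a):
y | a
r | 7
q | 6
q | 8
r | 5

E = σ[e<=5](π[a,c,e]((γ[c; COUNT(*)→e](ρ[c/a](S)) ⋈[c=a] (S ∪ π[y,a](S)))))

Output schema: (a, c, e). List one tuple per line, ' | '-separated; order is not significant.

Stepwise |·|:
  S → 4
  ρ[c/a](S) → 4
  γ[c; COUNT(*)→e](ρ[c/a](S)) → 4
  S → 4
  S → 4
  π[y,a](S) → 4
  (S ∪ π[y,a](S)) → 8
  (γ[c; COUNT(*)→e](ρ[c/a](S)) ⋈[c=a] (S ∪ π[y,a](S))) → 8
  π[a,c,e]((γ[c; COUNT(*)→e](ρ[c/a](S)) ⋈[c=a] (S ∪ π[y,a](S)))) → 8
  σ[e<=5](π[a,c,e]((γ[c; COUNT(*)→e](ρ[c/a](S)) ⋈[c=a] (S ∪ π[y,a](S))))) → 8

== RESULT ==
a | c | e
5 | 5 | 1
5 | 5 | 1
6 | 6 | 1
6 | 6 | 1
7 | 7 | 1
7 | 7 | 1
8 | 8 | 1
8 | 8 | 1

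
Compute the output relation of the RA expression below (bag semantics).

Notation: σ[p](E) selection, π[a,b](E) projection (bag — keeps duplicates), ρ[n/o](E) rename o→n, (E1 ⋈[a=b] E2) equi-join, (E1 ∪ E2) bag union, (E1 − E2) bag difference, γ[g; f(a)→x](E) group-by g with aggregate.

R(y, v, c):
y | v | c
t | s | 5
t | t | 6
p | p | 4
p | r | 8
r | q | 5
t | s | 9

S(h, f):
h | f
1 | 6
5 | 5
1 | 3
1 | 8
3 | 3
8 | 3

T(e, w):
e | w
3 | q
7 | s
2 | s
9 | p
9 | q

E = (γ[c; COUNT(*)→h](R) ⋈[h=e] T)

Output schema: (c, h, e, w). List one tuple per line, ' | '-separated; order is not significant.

Row counts bottom-up:
  R → 6
  γ[c; COUNT(*)→h](R) → 5
  T → 5
  (γ[c; COUNT(*)→h](R) ⋈[h=e] T) → 1

== RESULT ==
c | h | e | w
5 | 2 | 2 | s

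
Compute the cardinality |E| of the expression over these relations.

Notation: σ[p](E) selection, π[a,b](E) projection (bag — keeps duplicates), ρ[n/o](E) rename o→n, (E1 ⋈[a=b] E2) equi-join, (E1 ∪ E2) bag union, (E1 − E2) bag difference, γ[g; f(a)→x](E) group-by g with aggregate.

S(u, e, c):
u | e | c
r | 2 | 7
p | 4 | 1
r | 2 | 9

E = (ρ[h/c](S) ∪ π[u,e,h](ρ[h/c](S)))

Row counts bottom-up:
  S → 3
  ρ[h/c](S) → 3
  S → 3
  ρ[h/c](S) → 3
  π[u,e,h](ρ[h/c](S)) → 3
  (ρ[h/c](S) ∪ π[u,e,h](ρ[h/c](S))) → 6

|E| = 6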